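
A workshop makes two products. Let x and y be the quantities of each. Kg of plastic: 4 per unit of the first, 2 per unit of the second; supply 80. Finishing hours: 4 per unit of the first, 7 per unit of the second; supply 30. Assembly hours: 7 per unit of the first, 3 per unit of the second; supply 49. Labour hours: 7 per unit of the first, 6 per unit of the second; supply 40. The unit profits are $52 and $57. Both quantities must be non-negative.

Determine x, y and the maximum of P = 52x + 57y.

The binding constraints are 4x + 7y = 30 and 7x + 6y = 40.
Solving simultaneously gives x = 4, y = 2.

x = 4, y = 2, maximum P = 322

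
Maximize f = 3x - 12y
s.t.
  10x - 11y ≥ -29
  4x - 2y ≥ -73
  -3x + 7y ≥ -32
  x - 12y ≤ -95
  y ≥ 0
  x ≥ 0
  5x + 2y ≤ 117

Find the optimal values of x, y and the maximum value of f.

Feasible corners and f = 3x - 12y:
  (697/109, 921/109) → f = -8961/109
  (1229/75, 263/15) → f = -4031/25
  (607/31, 296/31) → f = -1731/31

x = 607/31, y = 296/31, maximum f = -1731/31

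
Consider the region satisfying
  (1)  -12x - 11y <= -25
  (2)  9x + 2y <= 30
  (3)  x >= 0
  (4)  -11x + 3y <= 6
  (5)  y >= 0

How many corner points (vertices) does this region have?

Of the 10 pairwise boundary intersections, those satisfying every inequality are:
  (9/157, 347/157)
  (25/12, 0)
  (78/49, 384/49)
  (10/3, 0)

4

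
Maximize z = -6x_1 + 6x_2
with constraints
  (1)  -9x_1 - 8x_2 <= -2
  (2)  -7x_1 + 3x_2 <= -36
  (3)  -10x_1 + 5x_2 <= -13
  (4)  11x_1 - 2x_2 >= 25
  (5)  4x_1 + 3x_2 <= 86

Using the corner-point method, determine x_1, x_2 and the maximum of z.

x_1 = 122/11, x_2 = 458/33, maximum z = 184/11

Feasible corners and z = -6x_1 + 6x_2:
  (294/83, -310/83) → z = -3624/83
  (682/5, -766/5) → z = -8688/5
  (122/11, 458/33) → z = 184/11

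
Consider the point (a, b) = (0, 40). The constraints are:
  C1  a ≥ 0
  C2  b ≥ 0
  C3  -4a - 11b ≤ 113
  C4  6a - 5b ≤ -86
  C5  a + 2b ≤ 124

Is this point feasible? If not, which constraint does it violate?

feasible

C1: 0 ≥ 0 ✓
C2: 40 ≥ 0 ✓
C3: -440 ≤ 113 ✓
C4: -200 ≤ -86 ✓
C5: 80 ≤ 124 ✓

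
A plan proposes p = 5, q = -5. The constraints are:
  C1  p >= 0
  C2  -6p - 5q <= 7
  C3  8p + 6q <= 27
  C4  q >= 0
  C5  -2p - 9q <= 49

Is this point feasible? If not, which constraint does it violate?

not feasible — violates C4

Constraint C4: q = -5, which is not ≥ 0. All other constraints are satisfied.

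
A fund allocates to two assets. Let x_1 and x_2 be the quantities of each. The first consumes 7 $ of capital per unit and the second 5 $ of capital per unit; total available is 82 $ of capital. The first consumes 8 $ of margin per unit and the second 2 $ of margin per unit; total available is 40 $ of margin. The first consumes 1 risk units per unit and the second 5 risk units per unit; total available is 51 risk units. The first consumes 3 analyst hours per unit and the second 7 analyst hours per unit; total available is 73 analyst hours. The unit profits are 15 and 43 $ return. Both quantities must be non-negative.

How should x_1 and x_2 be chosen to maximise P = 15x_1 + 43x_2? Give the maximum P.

x_1 = 1, x_2 = 10, maximum P = 445

Extreme points and P = 15x_1 + 43x_2:
  (0, 0) → P = 0
  (0, 51/5) → P = 2193/5
  (5, 0) → P = 75
  (67/25, 232/25) → P = 10981/25
  (1, 10) → P = 445

The binding constraints are x_1 + 5x_2 = 51 and 3x_1 + 7x_2 = 73.
Solving simultaneously gives x_1 = 1, x_2 = 10.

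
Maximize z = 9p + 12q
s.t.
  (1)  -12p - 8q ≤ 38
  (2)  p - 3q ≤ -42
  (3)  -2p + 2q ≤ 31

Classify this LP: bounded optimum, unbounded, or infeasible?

From the feasible point (-9/4, 53/4), moving in the direction (3, 1) keeps every constraint satisfied while z increases without bound.

unbounded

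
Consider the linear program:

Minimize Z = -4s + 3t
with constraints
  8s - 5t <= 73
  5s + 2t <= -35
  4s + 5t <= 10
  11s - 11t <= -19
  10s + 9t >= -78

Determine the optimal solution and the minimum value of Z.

s = -159/25, t = -8/5, minimum Z = 516/25

Corner points and Z = -4s + 3t:
  (-195/17, 190/17) → Z = 1350/17
  (-159/25, -8/5) → Z = 516/25
  (-240/7, 206/7) → Z = 1578/7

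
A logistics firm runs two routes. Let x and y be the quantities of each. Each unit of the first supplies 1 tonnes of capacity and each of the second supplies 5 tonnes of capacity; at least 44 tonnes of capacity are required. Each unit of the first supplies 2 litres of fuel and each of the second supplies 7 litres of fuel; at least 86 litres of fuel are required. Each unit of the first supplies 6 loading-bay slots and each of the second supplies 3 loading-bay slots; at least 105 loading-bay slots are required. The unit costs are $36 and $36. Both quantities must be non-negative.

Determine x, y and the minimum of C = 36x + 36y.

x = 53/4, y = 17/2, minimum C = 783

Corner points and C = 36x + 36y:
  (0, 35) → C = 1260
  (44, 0) → C = 1584
  (122/3, 2/3) → C = 1488
  (53/4, 17/2) → C = 783
The feasible region is unbounded (it extends along (0, 1), (1, 0)), but C strictly increases along every unbounded feasible direction, so there is no improving ray and the minimum is attained at a vertex.

At the optimal vertex, 2x + 7y = 86 and 6x + 3y = 105.
Solving simultaneously gives x = 53/4, y = 17/2.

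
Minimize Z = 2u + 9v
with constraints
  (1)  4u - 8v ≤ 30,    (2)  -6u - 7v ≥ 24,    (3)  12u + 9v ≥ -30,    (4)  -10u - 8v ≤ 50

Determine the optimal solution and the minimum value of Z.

u = 5/22, v = -40/11, minimum Z = -355/11

The binding constraints are 4u - 8v = 30 and 12u + 9v = -30.
Solving simultaneously gives u = 5/22, v = -40/11.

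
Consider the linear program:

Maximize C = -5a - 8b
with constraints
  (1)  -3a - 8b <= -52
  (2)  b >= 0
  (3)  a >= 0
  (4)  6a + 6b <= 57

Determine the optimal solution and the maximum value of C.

a = 0, b = 13/2, maximum C = -52

Feasible corners and C = -5a - 8b:
  (0, 13/2) → C = -52
  (24/5, 47/10) → C = -308/5
  (0, 19/2) → C = -76

At the optimal vertex, -3a - 8b = -52 and a = 0.
Solving simultaneously gives a = 0, b = 13/2.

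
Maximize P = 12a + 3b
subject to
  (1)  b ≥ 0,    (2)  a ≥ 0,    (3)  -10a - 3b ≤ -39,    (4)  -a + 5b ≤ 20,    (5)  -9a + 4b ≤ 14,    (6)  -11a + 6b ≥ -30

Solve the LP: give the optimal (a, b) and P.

a = 270/49, b = 250/49, maximum P = 570/7

Extreme points and P = 12a + 3b:
  (135/53, 239/53) → P = 2337/53
  (108/31, 43/31) → P = 1425/31
  (270/49, 250/49) → P = 570/7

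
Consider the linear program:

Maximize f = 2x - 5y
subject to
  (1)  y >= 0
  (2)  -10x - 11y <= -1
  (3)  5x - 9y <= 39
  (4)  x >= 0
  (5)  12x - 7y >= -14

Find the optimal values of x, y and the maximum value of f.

x = 39/5, y = 0, maximum f = 78/5

Feasible corners and f = 2x - 5y:
  (1/10, 0) → f = 1/5
  (39/5, 0) → f = 78/5
  (0, 1/11) → f = -5/11
  (0, 2) → f = -10
The feasible region is unbounded (it extends along (9, 5), (7, 12)), but f strictly decreases along every unbounded feasible direction, so there is no improving ray and the maximum is attained at a vertex.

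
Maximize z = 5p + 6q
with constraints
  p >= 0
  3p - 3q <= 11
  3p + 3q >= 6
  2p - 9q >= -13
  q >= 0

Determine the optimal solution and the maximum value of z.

Corner points and z = 5p + 6q:
  (46/7, 61/21) → z = 352/7
  (11/3, 0) → z = 55/3
  (5/11, 17/11) → z = 127/11
  (2, 0) → z = 10

The binding constraints are 3p - 3q = 11 and 2p - 9q = -13.
Solving simultaneously gives p = 46/7, q = 61/21.

p = 46/7, q = 61/21, maximum z = 352/7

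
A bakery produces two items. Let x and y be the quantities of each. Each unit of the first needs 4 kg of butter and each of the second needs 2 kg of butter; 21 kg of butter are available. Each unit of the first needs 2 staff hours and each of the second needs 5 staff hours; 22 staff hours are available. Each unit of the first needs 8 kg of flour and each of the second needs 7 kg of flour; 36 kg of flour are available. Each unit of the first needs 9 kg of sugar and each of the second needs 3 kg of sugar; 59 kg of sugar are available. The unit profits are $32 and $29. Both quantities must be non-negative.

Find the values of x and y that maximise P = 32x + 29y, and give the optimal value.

x = 1, y = 4, maximum P = 148

Extreme points and P = 32x + 29y:
  (0, 0) → P = 0
  (0, 22/5) → P = 638/5
  (9/2, 0) → P = 144
  (1, 4) → P = 148

At the optimal vertex, 2x + 5y = 22 and 8x + 7y = 36.
Solving simultaneously gives x = 1, y = 4.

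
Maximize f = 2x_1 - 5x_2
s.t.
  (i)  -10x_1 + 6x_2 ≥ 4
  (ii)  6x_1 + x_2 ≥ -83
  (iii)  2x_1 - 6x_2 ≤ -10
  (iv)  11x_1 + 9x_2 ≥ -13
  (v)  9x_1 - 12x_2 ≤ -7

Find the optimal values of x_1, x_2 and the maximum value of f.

Extreme points and f = 2x_1 - 5x_2:
  (3/4, 23/12) → f = -97/12
  (-734/43, 835/43) → f = -5643/43
  (-2, 1) → f = -9
The feasible region is unbounded (it extends along (3, 5), (-1, 6)), but f strictly decreases along every unbounded feasible direction, so there is no improving ray and the maximum is attained at a vertex.

The binding constraints are -10x_1 + 6x_2 = 4 and 2x_1 - 6x_2 = -10.
Solving simultaneously gives x_1 = 3/4, x_2 = 23/12.

x_1 = 3/4, x_2 = 23/12, maximum f = -97/12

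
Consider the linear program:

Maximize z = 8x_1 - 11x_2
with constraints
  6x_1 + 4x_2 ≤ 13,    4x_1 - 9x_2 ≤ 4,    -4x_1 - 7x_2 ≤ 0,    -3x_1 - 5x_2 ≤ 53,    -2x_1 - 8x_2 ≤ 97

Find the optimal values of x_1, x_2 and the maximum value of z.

x_1 = 19/10, x_2 = 2/5, maximum z = 54/5

Vertices and z = 8x_1 - 11x_2:
  (19/10, 2/5) → z = 54/5
  (7/16, -1/4) → z = 25/4
  (-371, 212) → z = -5300
The feasible region is unbounded (it extends along (-5, 3), (-2, 3)), but z strictly decreases along every unbounded feasible direction, so there is no improving ray and the maximum is attained at a vertex.

The binding constraints are 6x_1 + 4x_2 = 13 and 4x_1 - 9x_2 = 4.
Solving simultaneously gives x_1 = 19/10, x_2 = 2/5.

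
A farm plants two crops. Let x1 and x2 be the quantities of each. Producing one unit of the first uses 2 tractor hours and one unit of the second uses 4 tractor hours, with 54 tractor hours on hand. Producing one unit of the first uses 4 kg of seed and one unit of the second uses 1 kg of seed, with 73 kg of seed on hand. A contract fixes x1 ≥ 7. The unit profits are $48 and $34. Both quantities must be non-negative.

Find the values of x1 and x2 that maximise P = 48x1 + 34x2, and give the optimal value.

x1 = 17, x2 = 5, maximum P = 986

The binding constraints are 2x1 + 4x2 = 54 and 4x1 + x2 = 73.
Solving simultaneously gives x1 = 17, x2 = 5.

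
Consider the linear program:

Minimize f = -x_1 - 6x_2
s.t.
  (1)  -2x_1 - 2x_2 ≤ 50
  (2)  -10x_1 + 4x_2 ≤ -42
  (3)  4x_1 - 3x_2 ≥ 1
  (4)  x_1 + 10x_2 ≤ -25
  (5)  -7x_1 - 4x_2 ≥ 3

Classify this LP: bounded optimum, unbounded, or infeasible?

bounded optimum

Vertices and f = -x_1 - 6x_2:
  (-29/7, -146/7) → f = 905/7
  (97/3, -172/3) → f = 935/3
  (39/17, -81/17) → f = 447/17
The feasible region has finitely many vertices and no improving ray; the minimum is 447/17 at (39/17, -81/17).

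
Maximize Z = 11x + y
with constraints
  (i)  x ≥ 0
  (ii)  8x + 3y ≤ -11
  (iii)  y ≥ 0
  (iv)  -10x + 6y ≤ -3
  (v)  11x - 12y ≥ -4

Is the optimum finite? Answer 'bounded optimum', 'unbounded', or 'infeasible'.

The boundaries x = 0 and 8x + 3y = -11 meet at (0, -11/3), but that point violates y ≥ 0. Every candidate vertex is excluded by some other constraint, so the feasible region is empty.

infeasible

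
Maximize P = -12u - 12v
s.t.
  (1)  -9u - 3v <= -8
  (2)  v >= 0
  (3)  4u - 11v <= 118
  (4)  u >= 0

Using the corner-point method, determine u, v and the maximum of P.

Vertices and P = -12u - 12v:
  (8/9, 0) → P = -32/3
  (0, 8/3) → P = -32
  (59/2, 0) → P = -354
The feasible region is unbounded (it extends along (0, 1), (11, 4)), but P strictly decreases along every unbounded feasible direction, so there is no improving ray and the maximum is attained at a vertex.

The binding constraints are -9u - 3v = -8 and v = 0.
Solving simultaneously gives u = 8/9, v = 0.

u = 8/9, v = 0, maximum P = -32/3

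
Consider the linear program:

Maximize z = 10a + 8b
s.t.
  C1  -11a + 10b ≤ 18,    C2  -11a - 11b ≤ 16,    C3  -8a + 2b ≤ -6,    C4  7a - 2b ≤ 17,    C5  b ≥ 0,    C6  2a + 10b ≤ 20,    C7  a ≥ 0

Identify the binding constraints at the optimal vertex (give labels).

Corner points and z = 10a + 8b:
  (3/4, 0) → z = 15/2
  (25/21, 37/21) → z = 26
  (17/7, 0) → z = 170/7
  (105/37, 53/37) → z = 1474/37

The maximum is at (105/37, 53/37). Substituting into each constraint, equality holds for C4 and C6; the remaining constraints have slack.

C4 and C6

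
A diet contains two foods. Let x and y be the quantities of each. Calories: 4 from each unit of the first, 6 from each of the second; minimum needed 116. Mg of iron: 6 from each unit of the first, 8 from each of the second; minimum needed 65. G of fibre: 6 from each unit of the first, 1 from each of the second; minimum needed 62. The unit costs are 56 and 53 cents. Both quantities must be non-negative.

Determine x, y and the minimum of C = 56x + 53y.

Extreme points and C = 56x + 53y:
  (0, 62) → C = 3286
  (29, 0) → C = 1624
  (8, 14) → C = 1190
The feasible region is unbounded (it extends along (0, 1), (1, 0)), but C strictly increases along every unbounded feasible direction, so there is no improving ray and the minimum is attained at a vertex.

The optimum lies where 4x + 6y = 116 and 6x + y = 62.
Solving simultaneously gives x = 8, y = 14.

x = 8, y = 14, minimum C = 1190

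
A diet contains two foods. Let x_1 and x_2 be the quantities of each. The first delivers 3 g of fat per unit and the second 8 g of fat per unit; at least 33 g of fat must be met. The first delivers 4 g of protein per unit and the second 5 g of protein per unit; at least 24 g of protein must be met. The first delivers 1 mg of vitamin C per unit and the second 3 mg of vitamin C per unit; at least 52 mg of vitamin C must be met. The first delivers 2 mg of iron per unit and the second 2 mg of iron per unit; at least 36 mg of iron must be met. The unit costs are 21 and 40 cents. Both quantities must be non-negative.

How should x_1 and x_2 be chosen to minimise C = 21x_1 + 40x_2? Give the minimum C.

Corner points and C = 21x_1 + 40x_2:
  (0, 18) → C = 720
  (52, 0) → C = 1092
  (1, 17) → C = 701
The feasible region is unbounded (it extends along (0, 1), (1, 0)), but C strictly increases along every unbounded feasible direction, so there is no improving ray and the minimum is attained at a vertex.

The binding constraints are x_1 + 3x_2 = 52 and 2x_1 + 2x_2 = 36.
Solving simultaneously gives x_1 = 1, x_2 = 17.

x_1 = 1, x_2 = 17, minimum C = 701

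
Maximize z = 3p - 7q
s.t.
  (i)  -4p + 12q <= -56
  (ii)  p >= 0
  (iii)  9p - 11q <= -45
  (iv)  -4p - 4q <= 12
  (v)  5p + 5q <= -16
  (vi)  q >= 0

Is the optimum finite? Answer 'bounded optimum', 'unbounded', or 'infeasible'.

Constraints -4p - 4q ≤ 12 and 5p + 5q ≤ -16 have parallel boundaries but demand opposite sides — no point can satisfy both, so the region is empty.

infeasible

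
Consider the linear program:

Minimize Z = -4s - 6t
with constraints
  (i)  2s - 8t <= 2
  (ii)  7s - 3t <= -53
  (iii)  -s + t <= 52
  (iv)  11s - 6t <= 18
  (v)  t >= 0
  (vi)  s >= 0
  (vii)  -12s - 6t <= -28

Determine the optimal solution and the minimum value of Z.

Extreme points and Z = -4s - 6t:
  (103/4, 311/4) → Z = -1139/2
  (0, 53/3) → Z = -106
  (0, 52) → Z = -312

s = 103/4, t = 311/4, minimum Z = -1139/2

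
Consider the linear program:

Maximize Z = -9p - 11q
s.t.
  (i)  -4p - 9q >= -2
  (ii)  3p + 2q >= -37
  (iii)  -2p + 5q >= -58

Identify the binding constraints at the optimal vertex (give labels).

Feasible corners and Z = -9p - 11q:
  (-337/19, 154/19) → Z = 1339/19
  (14, -6) → Z = -60
  (-69/19, -248/19) → Z = 3349/19

The maximum is at (-69/19, -248/19). Substituting into each constraint, equality holds for (ii) and (iii); the remaining constraints have slack.

(ii) and (iii)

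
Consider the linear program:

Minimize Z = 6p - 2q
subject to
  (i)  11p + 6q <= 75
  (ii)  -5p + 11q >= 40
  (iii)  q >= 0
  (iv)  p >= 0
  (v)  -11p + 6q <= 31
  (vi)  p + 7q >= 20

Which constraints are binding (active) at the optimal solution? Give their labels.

Corner points and Z = 6p - 2q:
  (585/151, 815/151) → Z = 1880/151
  (2, 53/6) → Z = -17/3
  (0, 40/11) → Z = -80/11
  (0, 31/6) → Z = -31/3

The minimum is at (0, 31/6). Substituting into each constraint, equality holds for (iv) and (v); the remaining constraints have slack.

(iv) and (v)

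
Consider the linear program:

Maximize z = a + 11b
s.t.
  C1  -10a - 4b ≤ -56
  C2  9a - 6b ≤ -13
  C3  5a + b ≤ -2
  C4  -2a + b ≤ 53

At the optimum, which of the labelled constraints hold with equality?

Feasible corners and z = a + 11b:
  (-32/5, 30) → z = 1618/5
  (-26/3, 107/3) → z = 1151/3
  (-55/7, 261/7) → z = 2816/7

The maximum is at (-55/7, 261/7). Substituting into each constraint, equality holds for C3 and C4; the remaining constraints have slack.

C3 and C4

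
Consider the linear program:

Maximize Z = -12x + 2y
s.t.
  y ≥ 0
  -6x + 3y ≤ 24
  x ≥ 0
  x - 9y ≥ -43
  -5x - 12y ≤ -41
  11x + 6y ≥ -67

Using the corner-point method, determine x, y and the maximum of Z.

x = 0, y = 43/9, maximum Z = 86/9

The feasible region is unbounded (it extends along (1, 0), (9, 1)), but Z strictly decreases along every unbounded feasible direction, so there is no improving ray and the maximum is attained at a vertex.

The binding constraints are x = 0 and x - 9y = -43.
Solving simultaneously gives x = 0, y = 43/9.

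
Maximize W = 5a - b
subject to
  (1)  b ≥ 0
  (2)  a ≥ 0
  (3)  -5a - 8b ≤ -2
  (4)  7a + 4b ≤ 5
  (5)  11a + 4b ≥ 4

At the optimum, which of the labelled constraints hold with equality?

(1) and (4)

Vertices and W = 5a - b:
  (2/5, 0) → W = 2
  (5/7, 0) → W = 25/7
  (0, 5/4) → W = -5/4
  (0, 1) → W = -1
  (6/17, 1/34) → W = 59/34

The maximum is at (5/7, 0). Substituting into each constraint, equality holds for (1) and (4); the remaining constraints have slack.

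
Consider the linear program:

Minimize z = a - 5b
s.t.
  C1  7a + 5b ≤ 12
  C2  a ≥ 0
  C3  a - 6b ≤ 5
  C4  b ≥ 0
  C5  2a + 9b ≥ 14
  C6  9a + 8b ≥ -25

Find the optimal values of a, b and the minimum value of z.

Corner points and z = a - 5b:
  (0, 12/5) → z = -12
  (38/53, 74/53) → z = -332/53
  (0, 14/9) → z = -70/9

The binding constraints are 7a + 5b = 12 and a = 0.
Solving simultaneously gives a = 0, b = 12/5.

a = 0, b = 12/5, minimum z = -12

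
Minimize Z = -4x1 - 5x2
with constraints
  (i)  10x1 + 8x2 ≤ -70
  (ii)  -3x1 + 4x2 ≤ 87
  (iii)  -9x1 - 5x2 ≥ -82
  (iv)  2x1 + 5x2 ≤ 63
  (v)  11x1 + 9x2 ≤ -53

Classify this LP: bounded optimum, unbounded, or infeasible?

Feasible corners and Z = -4x1 - 5x2:
  (-61/4, 165/16) → Z = 151/16
  (503/11, -725/11) → Z = 1613/11
The feasible region has finitely many vertices and no improving ray; the minimum is 151/16 at (-61/4, 165/16).

bounded optimum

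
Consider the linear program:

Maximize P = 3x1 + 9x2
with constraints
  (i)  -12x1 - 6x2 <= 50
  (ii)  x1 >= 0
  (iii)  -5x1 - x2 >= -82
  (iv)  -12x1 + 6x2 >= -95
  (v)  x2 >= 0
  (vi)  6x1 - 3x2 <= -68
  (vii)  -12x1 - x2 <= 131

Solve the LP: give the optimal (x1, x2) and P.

x1 = 0, x2 = 82, maximum P = 738

Corner points and P = 3x1 + 9x2:
  (0, 82) → P = 738
  (0, 68/3) → P = 204
  (178/21, 832/21) → P = 382

The binding constraints are x1 = 0 and -5x1 - x2 = -82.
Solving simultaneously gives x1 = 0, x2 = 82.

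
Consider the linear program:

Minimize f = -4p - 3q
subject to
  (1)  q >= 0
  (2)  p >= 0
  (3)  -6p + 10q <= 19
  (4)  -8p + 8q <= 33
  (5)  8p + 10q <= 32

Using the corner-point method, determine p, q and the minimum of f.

Vertices and f = -4p - 3q:
  (0, 0) → f = 0
  (4, 0) → f = -16
  (0, 19/10) → f = -57/10
  (13/14, 86/35) → f = -388/35

p = 4, q = 0, minimum f = -16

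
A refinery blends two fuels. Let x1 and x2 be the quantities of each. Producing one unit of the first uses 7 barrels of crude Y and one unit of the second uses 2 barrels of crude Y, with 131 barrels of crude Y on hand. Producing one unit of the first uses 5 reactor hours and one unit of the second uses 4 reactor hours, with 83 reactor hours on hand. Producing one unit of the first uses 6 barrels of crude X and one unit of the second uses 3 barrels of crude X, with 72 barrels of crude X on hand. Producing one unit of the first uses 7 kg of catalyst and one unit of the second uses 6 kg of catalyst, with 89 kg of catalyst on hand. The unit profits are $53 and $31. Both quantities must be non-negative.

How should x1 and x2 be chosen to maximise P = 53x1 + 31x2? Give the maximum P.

Vertices and P = 53x1 + 31x2:
  (0, 0) → P = 0
  (0, 89/6) → P = 2759/6
  (12, 0) → P = 636
  (11, 2) → P = 645

The binding constraints are 6x1 + 3x2 = 72 and 7x1 + 6x2 = 89.
Solving simultaneously gives x1 = 11, x2 = 2.

x1 = 11, x2 = 2, maximum P = 645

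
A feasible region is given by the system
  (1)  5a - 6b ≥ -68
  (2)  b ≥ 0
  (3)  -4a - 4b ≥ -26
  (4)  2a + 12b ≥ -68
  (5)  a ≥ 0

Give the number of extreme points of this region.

The feasible vertices (each the meet of two boundaries and inside every other half-plane) are:
  (13/2, 0)
  (0, 0)
  (0, 13/2)

3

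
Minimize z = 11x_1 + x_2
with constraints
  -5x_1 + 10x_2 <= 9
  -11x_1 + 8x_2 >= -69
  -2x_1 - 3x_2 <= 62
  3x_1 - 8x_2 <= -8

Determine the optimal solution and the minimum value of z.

Feasible corners and z = 11x_1 + x_2:
  (381/35, 222/35) → z = 4413/35
  (4/5, 13/10) → z = 101/10
  (77/8, 295/64) → z = 7071/64

The binding constraints are -5x_1 + 10x_2 = 9 and 3x_1 - 8x_2 = -8.
Solving simultaneously gives x_1 = 4/5, x_2 = 13/10.

x_1 = 4/5, x_2 = 13/10, minimum z = 101/10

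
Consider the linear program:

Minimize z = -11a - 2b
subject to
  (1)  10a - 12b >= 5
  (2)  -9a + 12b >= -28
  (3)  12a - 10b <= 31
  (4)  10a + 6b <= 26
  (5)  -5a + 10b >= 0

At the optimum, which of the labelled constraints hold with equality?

(4) and (5)

Extreme points and z = -11a - 2b:
  (19/10, 7/6) → z = -697/30
  (5/4, 5/8) → z = -15
  (2, 1) → z = -24

The minimum is at (2, 1). Substituting into each constraint, equality holds for (4) and (5); the remaining constraints have slack.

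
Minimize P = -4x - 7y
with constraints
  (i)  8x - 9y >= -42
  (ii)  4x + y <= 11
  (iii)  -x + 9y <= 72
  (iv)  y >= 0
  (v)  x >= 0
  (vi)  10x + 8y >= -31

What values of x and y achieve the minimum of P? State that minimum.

x = 57/44, y = 64/11, minimum P = -505/11

Vertices and P = -4x - 7y:
  (57/44, 64/11) → P = -505/11
  (0, 14/3) → P = -98/3
  (11/4, 0) → P = -11
  (0, 0) → P = 0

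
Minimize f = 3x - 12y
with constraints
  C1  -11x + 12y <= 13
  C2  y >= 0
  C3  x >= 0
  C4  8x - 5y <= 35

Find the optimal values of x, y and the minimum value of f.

x = 485/41, y = 489/41, minimum f = -4413/41

Feasible corners and f = 3x - 12y:
  (0, 13/12) → f = -13
  (485/41, 489/41) → f = -4413/41
  (0, 0) → f = 0
  (35/8, 0) → f = 105/8

The binding constraints are -11x + 12y = 13 and 8x - 5y = 35.
Solving simultaneously gives x = 485/41, y = 489/41.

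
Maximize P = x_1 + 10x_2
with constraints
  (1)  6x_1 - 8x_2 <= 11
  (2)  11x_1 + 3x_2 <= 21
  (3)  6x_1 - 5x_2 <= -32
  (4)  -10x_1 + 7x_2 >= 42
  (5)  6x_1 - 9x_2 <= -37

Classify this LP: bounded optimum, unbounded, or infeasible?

unbounded

From the feasible point (9/73, 478/73), moving in the direction (-3, 11) keeps every constraint satisfied while P increases without bound.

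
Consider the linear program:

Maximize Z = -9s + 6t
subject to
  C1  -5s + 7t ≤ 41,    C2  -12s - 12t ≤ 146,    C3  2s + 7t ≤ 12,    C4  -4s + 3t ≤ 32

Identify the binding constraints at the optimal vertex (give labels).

Corner points and Z = -9s + 6t:
  (-29/7, 142/49) → Z = 2679/49
  (-101/13, 4/13) → Z = 933/13
  (-137/14, -50/21) → Z = 1033/14
The feasible region is unbounded (it extends along (7, -2), (1, -1)), but Z strictly decreases along every unbounded feasible direction, so there is no improving ray and the maximum is attained at a vertex.

The maximum is at (-137/14, -50/21). Substituting into each constraint, equality holds for C2 and C4; the remaining constraints have slack.

C2 and C4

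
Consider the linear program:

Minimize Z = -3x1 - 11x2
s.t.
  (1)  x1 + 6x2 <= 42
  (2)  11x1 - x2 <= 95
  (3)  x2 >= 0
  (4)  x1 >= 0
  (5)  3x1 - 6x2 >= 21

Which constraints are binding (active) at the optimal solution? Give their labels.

(2) and (5)

Feasible corners and Z = -3x1 - 11x2:
  (95/11, 0) → Z = -285/11
  (61/7, 6/7) → Z = -249/7
  (7, 0) → Z = -21

The minimum is at (61/7, 6/7). Substituting into each constraint, equality holds for (2) and (5); the remaining constraints have slack.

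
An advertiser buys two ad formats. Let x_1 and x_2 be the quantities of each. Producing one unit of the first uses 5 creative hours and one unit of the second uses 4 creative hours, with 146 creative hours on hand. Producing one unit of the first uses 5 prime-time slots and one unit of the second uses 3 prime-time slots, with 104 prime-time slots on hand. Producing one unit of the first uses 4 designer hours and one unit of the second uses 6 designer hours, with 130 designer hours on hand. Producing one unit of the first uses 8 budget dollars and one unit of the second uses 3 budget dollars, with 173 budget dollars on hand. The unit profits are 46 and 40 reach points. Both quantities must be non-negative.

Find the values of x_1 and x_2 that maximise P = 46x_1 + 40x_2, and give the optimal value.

Corner points and P = 46x_1 + 40x_2:
  (0, 0) → P = 0
  (0, 65/3) → P = 2600/3
  (104/5, 0) → P = 4784/5
  (13, 13) → P = 1118

The optimum lies where 5x_1 + 3x_2 = 104 and 4x_1 + 6x_2 = 130.
Solving simultaneously gives x_1 = 13, x_2 = 13.

x_1 = 13, x_2 = 13, maximum P = 1118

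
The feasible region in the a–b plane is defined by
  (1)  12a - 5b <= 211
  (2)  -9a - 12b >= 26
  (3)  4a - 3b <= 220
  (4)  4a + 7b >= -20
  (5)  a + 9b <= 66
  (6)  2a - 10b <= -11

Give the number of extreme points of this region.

4

Of the 15 pairwise boundary intersections, those satisfying every inequality are:
  (-342/23, 620/69)
  (-196/57, 47/114)
  (-642/29, 284/29)
  (-277/54, 2/27)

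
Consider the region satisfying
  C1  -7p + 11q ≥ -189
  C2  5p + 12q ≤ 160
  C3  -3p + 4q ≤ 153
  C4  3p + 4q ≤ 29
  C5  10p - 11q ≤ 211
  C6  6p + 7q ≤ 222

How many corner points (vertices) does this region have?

5

Pairwise boundary intersections that survive every other constraint:
  (-2439/5, -1638/5)
  (22/3, -413/33)
  (-299/14, 1245/56)
  (-73/4, 335/16)
  (1163/73, -343/73)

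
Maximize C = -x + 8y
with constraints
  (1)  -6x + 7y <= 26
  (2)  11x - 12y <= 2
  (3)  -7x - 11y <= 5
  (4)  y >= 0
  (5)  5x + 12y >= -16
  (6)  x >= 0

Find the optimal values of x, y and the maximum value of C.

x = 326/5, y = 298/5, maximum C = 2058/5

Vertices and C = -x + 8y:
  (326/5, 298/5) → C = 2058/5
  (0, 26/7) → C = 208/7
  (2/11, 0) → C = -2/11
  (0, 0) → C = 0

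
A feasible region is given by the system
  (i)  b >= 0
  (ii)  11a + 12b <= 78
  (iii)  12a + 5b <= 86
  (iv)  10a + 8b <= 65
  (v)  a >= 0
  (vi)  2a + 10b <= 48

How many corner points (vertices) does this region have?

Of the 15 pairwise boundary intersections, those satisfying every inequality are:
  (13/2, 0)
  (0, 0)
  (39/8, 65/32)
  (102/43, 186/43)
  (0, 24/5)

5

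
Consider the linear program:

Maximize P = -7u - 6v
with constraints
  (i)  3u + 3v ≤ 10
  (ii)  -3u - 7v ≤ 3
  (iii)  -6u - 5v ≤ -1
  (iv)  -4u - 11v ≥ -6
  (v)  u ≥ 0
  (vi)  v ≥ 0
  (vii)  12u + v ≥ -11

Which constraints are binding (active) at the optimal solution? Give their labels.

Feasible corners and P = -7u - 6v:
  (0, 1/5) → P = -6/5
  (1/6, 0) → P = -7/6
  (0, 6/11) → P = -36/11
  (3/2, 0) → P = -21/2

The maximum is at (1/6, 0). Substituting into each constraint, equality holds for (iii) and (vi); the remaining constraints have slack.

(iii) and (vi)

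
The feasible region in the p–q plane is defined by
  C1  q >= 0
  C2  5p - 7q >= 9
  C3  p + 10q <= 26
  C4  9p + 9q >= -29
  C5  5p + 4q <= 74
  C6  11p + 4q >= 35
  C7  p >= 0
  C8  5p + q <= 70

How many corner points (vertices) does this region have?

Pairwise boundary intersections that survive every other constraint:
  (35/11, 0)
  (14, 0)
  (272/57, 121/57)
  (281/97, 76/97)
  (674/49, 60/49)

5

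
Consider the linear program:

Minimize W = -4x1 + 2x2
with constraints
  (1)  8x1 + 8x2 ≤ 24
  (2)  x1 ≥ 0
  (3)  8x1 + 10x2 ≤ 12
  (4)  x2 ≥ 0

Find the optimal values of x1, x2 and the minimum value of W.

x1 = 3/2, x2 = 0, minimum W = -6

Feasible corners and W = -4x1 + 2x2:
  (0, 6/5) → W = 12/5
  (0, 0) → W = 0
  (3/2, 0) → W = -6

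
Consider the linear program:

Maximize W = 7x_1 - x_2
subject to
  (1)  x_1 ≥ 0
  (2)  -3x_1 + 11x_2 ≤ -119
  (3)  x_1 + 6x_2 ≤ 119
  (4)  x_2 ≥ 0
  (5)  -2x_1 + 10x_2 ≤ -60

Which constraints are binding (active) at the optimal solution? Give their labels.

Corner points and W = 7x_1 - x_2:
  (119/3, 0) → W = 833/3
  (265/4, 29/4) → W = 913/2
  (119, 0) → W = 833
  (775/11, 89/11) → W = 5336/11

The maximum is at (119, 0). Substituting into each constraint, equality holds for (3) and (4); the remaining constraints have slack.

(3) and (4)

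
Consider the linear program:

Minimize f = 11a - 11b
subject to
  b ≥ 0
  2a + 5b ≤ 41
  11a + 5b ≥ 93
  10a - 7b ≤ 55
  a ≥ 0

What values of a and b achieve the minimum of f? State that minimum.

Corner points and f = 11a - 11b:
  (52/9, 53/9) → f = -11/9
  (281/32, 75/16) → f = 1441/32
  (926/127, 325/127) → f = 6611/127

a = 52/9, b = 53/9, minimum f = -11/9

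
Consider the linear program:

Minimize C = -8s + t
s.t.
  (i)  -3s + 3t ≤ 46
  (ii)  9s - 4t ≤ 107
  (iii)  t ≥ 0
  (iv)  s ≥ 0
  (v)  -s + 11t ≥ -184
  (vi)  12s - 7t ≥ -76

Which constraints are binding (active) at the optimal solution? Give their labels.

(i) and (ii)

Corner points and C = -8s + t:
  (101/3, 49) → C = -661/3
  (94/15, 108/5) → C = -428/15
  (107/9, 0) → C = -856/9
  (0, 0) → C = 0
  (0, 76/7) → C = 76/7

The minimum is at (101/3, 49). Substituting into each constraint, equality holds for (i) and (ii); the remaining constraints have slack.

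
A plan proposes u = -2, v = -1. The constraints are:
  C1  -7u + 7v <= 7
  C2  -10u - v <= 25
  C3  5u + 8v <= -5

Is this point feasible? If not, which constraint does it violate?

C1: 7 ≤ 7 ✓
C2: 21 ≤ 25 ✓
C3: -18 ≤ -5 ✓

feasible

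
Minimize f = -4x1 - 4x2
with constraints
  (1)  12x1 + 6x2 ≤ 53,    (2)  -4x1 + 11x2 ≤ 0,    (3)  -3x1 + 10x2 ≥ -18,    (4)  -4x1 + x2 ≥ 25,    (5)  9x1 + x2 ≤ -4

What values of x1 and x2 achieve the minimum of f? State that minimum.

x1 = -55/8, x2 = -5/2, minimum f = 75/2

Feasible corners and f = -4x1 - 4x2:
  (-198/7, -72/7) → f = 1080/7
  (-55/8, -5/2) → f = 75/2
  (-268/37, -147/37) → f = 1660/37

The binding constraints are -4x1 + 11x2 = 0 and -4x1 + x2 = 25.
Solving simultaneously gives x1 = -55/8, x2 = -5/2.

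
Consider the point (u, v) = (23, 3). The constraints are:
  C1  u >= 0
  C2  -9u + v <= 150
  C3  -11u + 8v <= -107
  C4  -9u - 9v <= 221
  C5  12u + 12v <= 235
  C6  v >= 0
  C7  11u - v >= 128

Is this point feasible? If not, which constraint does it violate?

not feasible — violates C5

Constraint C5: 12u + 12v = 312, which is not ≤ 235. All other constraints are satisfied.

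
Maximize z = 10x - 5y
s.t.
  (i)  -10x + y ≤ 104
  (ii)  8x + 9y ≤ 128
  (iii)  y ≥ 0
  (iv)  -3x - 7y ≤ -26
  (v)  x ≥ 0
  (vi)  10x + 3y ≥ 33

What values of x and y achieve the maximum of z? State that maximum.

Extreme points and z = 10x - 5y:
  (16, 0) → z = 160
  (0, 128/9) → z = -640/9
  (26/3, 0) → z = 260/3
  (153/61, 161/61) → z = 725/61
  (0, 11) → z = -55

x = 16, y = 0, maximum z = 160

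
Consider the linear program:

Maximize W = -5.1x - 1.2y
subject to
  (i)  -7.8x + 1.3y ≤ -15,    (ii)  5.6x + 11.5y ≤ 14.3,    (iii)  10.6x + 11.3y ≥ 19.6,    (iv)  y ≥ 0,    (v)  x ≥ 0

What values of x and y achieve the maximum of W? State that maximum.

Vertices and W = -5.1x - 1.2y:
  (19109/9698, 1377/4849) → W = -1007607/96980
  (25/13, 0) → W = -255/26
  (143/56, 0) → W = -7293/560

The optimum lies where -7.8x + 1.3y = -15 and y = 0.
Solving simultaneously gives x = 25/13, y = 0.

x = 25/13, y = 0, maximum W = -255/26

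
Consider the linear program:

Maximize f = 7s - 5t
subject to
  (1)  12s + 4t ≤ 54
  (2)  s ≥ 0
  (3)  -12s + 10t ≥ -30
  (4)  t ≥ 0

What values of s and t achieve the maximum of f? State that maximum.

At the optimal vertex, 12s + 4t = 54 and -12s + 10t = -30.
Solving simultaneously gives s = 55/14, t = 12/7.

s = 55/14, t = 12/7, maximum f = 265/14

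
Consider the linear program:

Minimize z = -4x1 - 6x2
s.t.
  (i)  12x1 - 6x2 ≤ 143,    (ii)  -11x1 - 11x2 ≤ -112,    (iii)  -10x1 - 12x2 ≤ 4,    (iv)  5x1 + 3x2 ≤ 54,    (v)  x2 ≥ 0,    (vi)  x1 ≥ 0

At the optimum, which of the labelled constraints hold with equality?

(iv) and (vi)

Corner points and z = -4x1 - 6x2:
  (112/11, 0) → z = -448/11
  (0, 112/11) → z = -672/11
  (54/5, 0) → z = -216/5
  (0, 18) → z = -108

The minimum is at (0, 18). Substituting into each constraint, equality holds for (iv) and (vi); the remaining constraints have slack.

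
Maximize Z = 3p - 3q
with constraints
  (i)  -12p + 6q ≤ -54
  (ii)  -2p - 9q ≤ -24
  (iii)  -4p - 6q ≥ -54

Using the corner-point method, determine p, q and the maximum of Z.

p = 57/4, q = -1/2, maximum Z = 177/4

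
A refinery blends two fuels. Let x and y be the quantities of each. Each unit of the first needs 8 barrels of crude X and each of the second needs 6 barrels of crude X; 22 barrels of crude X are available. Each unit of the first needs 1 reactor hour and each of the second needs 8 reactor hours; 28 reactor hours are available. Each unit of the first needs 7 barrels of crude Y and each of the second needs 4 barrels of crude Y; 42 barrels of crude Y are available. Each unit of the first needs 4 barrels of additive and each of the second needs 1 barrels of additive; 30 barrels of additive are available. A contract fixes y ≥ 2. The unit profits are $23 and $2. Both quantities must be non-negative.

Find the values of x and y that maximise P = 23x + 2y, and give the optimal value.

Corner points and P = 23x + 2y:
  (0, 7/2) → P = 7
  (0, 2) → P = 4
  (4/29, 101/29) → P = 294/29
  (5/4, 2) → P = 131/4

The binding constraints are 8x + 6y = 22 and y = 2.
Solving simultaneously gives x = 5/4, y = 2.

x = 5/4, y = 2, maximum P = 131/4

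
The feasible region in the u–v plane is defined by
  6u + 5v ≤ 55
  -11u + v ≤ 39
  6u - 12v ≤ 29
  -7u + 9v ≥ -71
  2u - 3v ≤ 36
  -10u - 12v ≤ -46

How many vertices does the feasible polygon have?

Pairwise boundary intersections that survive every other constraint:
  (-140/61, 839/61)
  (805/102, 26/17)
  (-211/71, 448/71)
  (75/16, -7/96)

4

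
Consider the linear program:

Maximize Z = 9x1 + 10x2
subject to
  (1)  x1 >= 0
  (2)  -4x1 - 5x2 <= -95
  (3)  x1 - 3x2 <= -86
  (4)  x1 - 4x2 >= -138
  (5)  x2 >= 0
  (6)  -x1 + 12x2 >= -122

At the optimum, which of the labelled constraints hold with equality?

(3) and (4)

Corner points and Z = 9x1 + 10x2:
  (0, 86/3) → Z = 860/3
  (0, 69/2) → Z = 345
  (70, 52) → Z = 1150

The maximum is at (70, 52). Substituting into each constraint, equality holds for (3) and (4); the remaining constraints have slack.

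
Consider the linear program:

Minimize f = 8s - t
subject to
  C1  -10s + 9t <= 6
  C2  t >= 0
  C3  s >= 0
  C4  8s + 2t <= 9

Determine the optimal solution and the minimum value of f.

s = 0, t = 2/3, minimum f = -2/3

At the optimal vertex, -10s + 9t = 6 and s = 0.
Solving simultaneously gives s = 0, t = 2/3.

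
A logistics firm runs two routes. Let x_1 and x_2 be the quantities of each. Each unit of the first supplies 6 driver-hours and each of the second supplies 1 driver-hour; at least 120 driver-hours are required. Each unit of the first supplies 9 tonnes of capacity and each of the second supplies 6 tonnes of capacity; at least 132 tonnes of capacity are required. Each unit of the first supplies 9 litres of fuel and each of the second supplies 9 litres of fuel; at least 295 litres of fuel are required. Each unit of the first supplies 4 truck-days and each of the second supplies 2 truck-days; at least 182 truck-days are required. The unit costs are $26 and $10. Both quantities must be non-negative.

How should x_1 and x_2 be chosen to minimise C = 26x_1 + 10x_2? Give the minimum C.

Vertices and C = 26x_1 + 10x_2:
  (0, 120) → C = 1200
  (91/2, 0) → C = 1183
  (29/4, 153/2) → C = 1907/2
The feasible region is unbounded (it extends along (0, 1), (1, 0)), but C strictly increases along every unbounded feasible direction, so there is no improving ray and the minimum is attained at a vertex.

x_1 = 29/4, x_2 = 153/2, minimum C = 1907/2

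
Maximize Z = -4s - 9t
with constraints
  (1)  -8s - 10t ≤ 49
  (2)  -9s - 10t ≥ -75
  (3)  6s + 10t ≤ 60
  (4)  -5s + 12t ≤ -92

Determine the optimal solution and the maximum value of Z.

Vertices and Z = -4s - 9t:
  (124, -1041/10) → Z = 4409/10
  (166/73, -981/146) → Z = 7501/146
  (910/79, -453/158) → Z = -3203/158

The binding constraints are -8s - 10t = 49 and -9s - 10t = -75.
Solving simultaneously gives s = 124, t = -1041/10.

s = 124, t = -1041/10, maximum Z = 4409/10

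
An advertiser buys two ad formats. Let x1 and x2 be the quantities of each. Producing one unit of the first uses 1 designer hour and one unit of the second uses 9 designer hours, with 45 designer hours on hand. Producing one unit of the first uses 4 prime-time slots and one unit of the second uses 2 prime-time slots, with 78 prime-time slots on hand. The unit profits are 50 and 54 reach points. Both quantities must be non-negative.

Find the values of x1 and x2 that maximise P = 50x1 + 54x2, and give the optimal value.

Vertices and P = 50x1 + 54x2:
  (0, 0) → P = 0
  (0, 5) → P = 270
  (39/2, 0) → P = 975
  (18, 3) → P = 1062

The optimum lies where x1 + 9x2 = 45 and 4x1 + 2x2 = 78.
Solving simultaneously gives x1 = 18, x2 = 3.

x1 = 18, x2 = 3, maximum P = 1062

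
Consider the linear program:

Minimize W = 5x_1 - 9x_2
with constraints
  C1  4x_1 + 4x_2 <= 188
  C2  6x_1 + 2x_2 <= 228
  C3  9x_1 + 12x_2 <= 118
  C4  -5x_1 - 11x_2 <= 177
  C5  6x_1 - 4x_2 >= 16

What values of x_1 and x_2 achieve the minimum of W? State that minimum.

Vertices and W = 5x_1 - 9x_2:
  (1250/27, -224/9) → W = 12298/27
  (1431/28, -1101/28) → W = 4266/7
  (166/27, 47/9) → W = -439/27
  (-266/43, -571/43) → W = 3809/43

At the optimal vertex, 9x_1 + 12x_2 = 118 and 6x_1 - 4x_2 = 16.
Solving simultaneously gives x_1 = 166/27, x_2 = 47/9.

x_1 = 166/27, x_2 = 47/9, minimum W = -439/27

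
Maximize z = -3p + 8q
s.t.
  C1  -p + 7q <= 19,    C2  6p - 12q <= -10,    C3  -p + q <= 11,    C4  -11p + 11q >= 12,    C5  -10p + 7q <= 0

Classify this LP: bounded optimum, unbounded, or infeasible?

infeasible

The boundaries -p + 7q = 19 and 6p - 12q = -10 meet at (79/15, 52/15), but that point violates -11p + 11q ≥ 12. Every candidate vertex is excluded by some other constraint, so the feasible region is empty.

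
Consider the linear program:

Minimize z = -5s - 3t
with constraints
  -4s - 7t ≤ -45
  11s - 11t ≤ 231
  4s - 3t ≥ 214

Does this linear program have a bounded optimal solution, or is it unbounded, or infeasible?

unbounded

From the feasible point (151, 130), moving in the direction (3, 4) keeps every constraint satisfied while z decreases without bound.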